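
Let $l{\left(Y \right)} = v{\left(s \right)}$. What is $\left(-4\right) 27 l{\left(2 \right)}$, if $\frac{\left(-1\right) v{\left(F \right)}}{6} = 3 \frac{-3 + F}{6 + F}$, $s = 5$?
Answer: $\frac{3888}{11} \approx 353.45$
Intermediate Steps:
$v{\left(F \right)} = - \frac{18 \left(-3 + F\right)}{6 + F}$ ($v{\left(F \right)} = - 6 \cdot 3 \frac{-3 + F}{6 + F} = - 6 \frac{3 \left(-3 + F\right)}{6 + F} = - \frac{18 \left(-3 + F\right)}{6 + F}$)
$l{\left(Y \right)} = - \frac{36}{11}$ ($l{\left(Y \right)} = \frac{18 \left(3 - 5\right)}{6 + 5} = \frac{18 \left(3 - 5\right)}{11} = 18 \cdot \frac{1}{11} \left(-2\right) = - \frac{36}{11}$)
$\left(-4\right) 27 l{\left(2 \right)} = \left(-4\right) 27 \left(- \frac{36}{11}\right) = \left(-108\right) \left(- \frac{36}{11}\right) = \frac{3888}{11}$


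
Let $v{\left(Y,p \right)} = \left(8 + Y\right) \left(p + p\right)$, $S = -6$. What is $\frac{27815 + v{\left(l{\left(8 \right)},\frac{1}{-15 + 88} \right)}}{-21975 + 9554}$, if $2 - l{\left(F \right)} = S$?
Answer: $- \frac{2030527}{906733} \approx -2.2394$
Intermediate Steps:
$l{\left(F \right)} = 8$ ($l{\left(F \right)} = 2 - -6 = 2 + 6 = 8$)
$v{\left(Y,p \right)} = 2 p \left(8 + Y\right)$ ($v{\left(Y,p \right)} = \left(8 + Y\right) 2 p = 2 p \left(8 + Y\right)$)
$\frac{27815 + v{\left(l{\left(8 \right)},\frac{1}{-15 + 88} \right)}}{-21975 + 9554} = \frac{27815 + \frac{2 \left(8 + 8\right)}{-15 + 88}}{-21975 + 9554} = \frac{27815 + 2 \cdot \frac{1}{73} \cdot 16}{-12421} = \left(27815 + 2 \cdot \frac{1}{73} \cdot 16\right) \left(- \frac{1}{12421}\right) = \left(27815 + \frac{32}{73}\right) \left(- \frac{1}{12421}\right) = \frac{2030527}{73} \left(- \frac{1}{12421}\right) = - \frac{2030527}{906733}$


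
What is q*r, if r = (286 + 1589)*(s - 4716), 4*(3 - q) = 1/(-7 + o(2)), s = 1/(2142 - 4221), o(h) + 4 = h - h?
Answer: -116429209375/4356 ≈ -2.6728e+7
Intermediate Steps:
o(h) = -4 (o(h) = -4 + (h - h) = -4 + 0 = -4)
s = -1/2079 (s = 1/(-2079) = -1/2079 ≈ -0.00048100)
q = 133/44 (q = 3 - 1/(4*(-7 - 4)) = 3 - 1/4/(-11) = 3 - 1/4*(-1/11) = 3 + 1/44 = 133/44 ≈ 3.0227)
r = -6127853125/693 (r = (286 + 1589)*(-1/2079 - 4716) = 1875*(-9804565/2079) = -6127853125/693 ≈ -8.8425e+6)
q*r = (133/44)*(-6127853125/693) = -116429209375/4356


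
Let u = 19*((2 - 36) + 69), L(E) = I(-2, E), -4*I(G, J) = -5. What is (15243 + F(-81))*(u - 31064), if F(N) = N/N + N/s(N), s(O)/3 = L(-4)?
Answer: -2313728688/5 ≈ -4.6275e+8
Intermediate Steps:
I(G, J) = 5/4 (I(G, J) = -¼*(-5) = 5/4)
L(E) = 5/4
s(O) = 15/4 (s(O) = 3*(5/4) = 15/4)
u = 665 (u = 19*(-34 + 69) = 19*35 = 665)
F(N) = 1 + 4*N/15 (F(N) = N/N + N/(15/4) = 1 + N*(4/15) = 1 + 4*N/15)
(15243 + F(-81))*(u - 31064) = (15243 + (1 + (4/15)*(-81)))*(665 - 31064) = (15243 + (1 - 108/5))*(-30399) = (15243 - 103/5)*(-30399) = (76112/5)*(-30399) = -2313728688/5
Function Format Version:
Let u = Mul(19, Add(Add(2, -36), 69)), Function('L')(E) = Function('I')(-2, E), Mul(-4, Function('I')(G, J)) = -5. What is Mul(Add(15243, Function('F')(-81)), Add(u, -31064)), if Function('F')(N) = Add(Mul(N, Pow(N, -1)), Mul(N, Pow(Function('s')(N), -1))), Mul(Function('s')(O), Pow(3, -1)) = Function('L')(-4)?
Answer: Rational(-2313728688, 5) ≈ -4.6275e+8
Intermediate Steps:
Function('I')(G, J) = Rational(5, 4) (Function('I')(G, J) = Mul(Rational(-1, 4), -5) = Rational(5, 4))
Function('L')(E) = Rational(5, 4)
Function('s')(O) = Rational(15, 4) (Function('s')(O) = Mul(3, Rational(5, 4)) = Rational(15, 4))
u = 665 (u = Mul(19, Add(-34, 69)) = Mul(19, 35) = 665)
Function('F')(N) = Add(1, Mul(Rational(4, 15), N)) (Function('F')(N) = Add(Mul(N, Pow(N, -1)), Mul(N, Pow(Rational(15, 4), -1))) = Add(1, Mul(N, Rational(4, 15))) = Add(1, Mul(Rational(4, 15), N)))
Mul(Add(15243, Function('F')(-81)), Add(u, -31064)) = Mul(Add(15243, Add(1, Mul(Rational(4, 15), -81))), Add(665, -31064)) = Mul(Add(15243, Add(1, Rational(-108, 5))), -30399) = Mul(Add(15243, Rational(-103, 5)), -30399) = Mul(Rational(76112, 5), -30399) = Rational(-2313728688, 5)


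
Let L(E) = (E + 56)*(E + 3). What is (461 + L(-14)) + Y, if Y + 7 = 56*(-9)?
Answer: -512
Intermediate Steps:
L(E) = (3 + E)*(56 + E) (L(E) = (56 + E)*(3 + E) = (3 + E)*(56 + E))
Y = -511 (Y = -7 + 56*(-9) = -7 - 504 = -511)
(461 + L(-14)) + Y = (461 + (168 + (-14)² + 59*(-14))) - 511 = (461 + (168 + 196 - 826)) - 511 = (461 - 462) - 511 = -1 - 511 = -512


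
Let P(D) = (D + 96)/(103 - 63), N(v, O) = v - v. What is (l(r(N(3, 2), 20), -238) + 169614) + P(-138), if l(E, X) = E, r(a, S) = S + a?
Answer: 3392659/20 ≈ 1.6963e+5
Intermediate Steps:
N(v, O) = 0
P(D) = 12/5 + D/40 (P(D) = (96 + D)/40 = (96 + D)*(1/40) = 12/5 + D/40)
(l(r(N(3, 2), 20), -238) + 169614) + P(-138) = ((20 + 0) + 169614) + (12/5 + (1/40)*(-138)) = (20 + 169614) + (12/5 - 69/20) = 169634 - 21/20 = 3392659/20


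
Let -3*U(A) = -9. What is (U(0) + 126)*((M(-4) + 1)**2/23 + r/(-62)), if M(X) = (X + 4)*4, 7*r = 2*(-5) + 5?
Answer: 70821/9982 ≈ 7.0949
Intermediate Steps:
r = -5/7 (r = (2*(-5) + 5)/7 = (-10 + 5)/7 = (1/7)*(-5) = -5/7 ≈ -0.71429)
M(X) = 16 + 4*X (M(X) = (4 + X)*4 = 16 + 4*X)
U(A) = 3 (U(A) = -1/3*(-9) = 3)
(U(0) + 126)*((M(-4) + 1)**2/23 + r/(-62)) = (3 + 126)*(((16 + 4*(-4)) + 1)**2/23 - 5/7/(-62)) = 129*(((16 - 16) + 1)**2*(1/23) - 5/7*(-1/62)) = 129*((0 + 1)**2*(1/23) + 5/434) = 129*(1**2*(1/23) + 5/434) = 129*(1*(1/23) + 5/434) = 129*(1/23 + 5/434) = 129*(549/9982) = 70821/9982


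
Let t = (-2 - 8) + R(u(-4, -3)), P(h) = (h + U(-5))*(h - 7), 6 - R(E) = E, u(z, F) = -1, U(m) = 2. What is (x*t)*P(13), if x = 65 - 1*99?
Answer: 9180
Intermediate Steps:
R(E) = 6 - E
P(h) = (-7 + h)*(2 + h) (P(h) = (h + 2)*(h - 7) = (2 + h)*(-7 + h) = (-7 + h)*(2 + h))
x = -34 (x = 65 - 99 = -34)
t = -3 (t = (-2 - 8) + (6 - 1*(-1)) = -10 + (6 + 1) = -10 + 7 = -3)
(x*t)*P(13) = (-34*(-3))*(-14 + 13² - 5*13) = 102*(-14 + 169 - 65) = 102*90 = 9180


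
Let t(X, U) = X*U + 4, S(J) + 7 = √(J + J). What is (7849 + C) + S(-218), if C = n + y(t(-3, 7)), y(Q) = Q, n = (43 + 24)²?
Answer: 12314 + 2*I*√109 ≈ 12314.0 + 20.881*I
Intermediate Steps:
n = 4489 (n = 67² = 4489)
S(J) = -7 + √2*√J (S(J) = -7 + √(J + J) = -7 + √(2*J) = -7 + √2*√J)
t(X, U) = 4 + U*X (t(X, U) = U*X + 4 = 4 + U*X)
C = 4472 (C = 4489 + (4 + 7*(-3)) = 4489 + (4 - 21) = 4489 - 17 = 4472)
(7849 + C) + S(-218) = (7849 + 4472) + (-7 + √2*√(-218)) = 12321 + (-7 + √2*(I*√218)) = 12321 + (-7 + 2*I*√109) = 12314 + 2*I*√109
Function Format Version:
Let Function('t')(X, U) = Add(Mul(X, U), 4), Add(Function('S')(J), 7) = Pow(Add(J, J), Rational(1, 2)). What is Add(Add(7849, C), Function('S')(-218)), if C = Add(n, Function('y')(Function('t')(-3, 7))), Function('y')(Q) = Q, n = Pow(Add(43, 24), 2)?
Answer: Add(12314, Mul(2, I, Pow(109, Rational(1, 2)))) ≈ Add(12314., Mul(20.881, I))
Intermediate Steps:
n = 4489 (n = Pow(67, 2) = 4489)
Function('S')(J) = Add(-7, Mul(Pow(2, Rational(1, 2)), Pow(J, Rational(1, 2)))) (Function('S')(J) = Add(-7, Pow(Add(J, J), Rational(1, 2))) = Add(-7, Pow(Mul(2, J), Rational(1, 2))) = Add(-7, Mul(Pow(2, Rational(1, 2)), Pow(J, Rational(1, 2)))))
Function('t')(X, U) = Add(4, Mul(U, X)) (Function('t')(X, U) = Add(Mul(U, X), 4) = Add(4, Mul(U, X)))
C = 4472 (C = Add(4489, Add(4, Mul(7, -3))) = Add(4489, Add(4, -21)) = Add(4489, -17) = 4472)
Add(Add(7849, C), Function('S')(-218)) = Add(Add(7849, 4472), Add(-7, Mul(Pow(2, Rational(1, 2)), Pow(-218, Rational(1, 2))))) = Add(12321, Add(-7, Mul(Pow(2, Rational(1, 2)), Mul(I, Pow(218, Rational(1, 2)))))) = Add(12321, Add(-7, Mul(2, I, Pow(109, Rational(1, 2))))) = Add(12314, Mul(2, I, Pow(109, Rational(1, 2))))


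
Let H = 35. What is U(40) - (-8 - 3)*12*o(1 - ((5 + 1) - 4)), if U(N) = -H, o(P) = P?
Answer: -167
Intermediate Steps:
U(N) = -35 (U(N) = -1*35 = -35)
U(40) - (-8 - 3)*12*o(1 - ((5 + 1) - 4)) = -35 - (-8 - 3)*12*(1 - ((5 + 1) - 4)) = -35 - (-11*12)*(1 - (6 - 4)) = -35 - (-132)*(1 - 1*2) = -35 - (-132)*(1 - 2) = -35 - (-132)*(-1) = -35 - 1*132 = -35 - 132 = -167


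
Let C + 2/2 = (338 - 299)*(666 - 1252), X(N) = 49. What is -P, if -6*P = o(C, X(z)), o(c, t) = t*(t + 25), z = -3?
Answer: 1813/3 ≈ 604.33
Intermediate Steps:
C = -22855 (C = -1 + (338 - 299)*(666 - 1252) = -1 + 39*(-586) = -1 - 22854 = -22855)
o(c, t) = t*(25 + t)
P = -1813/3 (P = -49*(25 + 49)/6 = -49*74/6 = -1/6*3626 = -1813/3 ≈ -604.33)
-P = -1*(-1813/3) = 1813/3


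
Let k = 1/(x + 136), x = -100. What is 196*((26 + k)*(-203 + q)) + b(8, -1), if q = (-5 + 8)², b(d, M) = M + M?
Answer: -8907140/9 ≈ -9.8968e+5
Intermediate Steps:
b(d, M) = 2*M
q = 9 (q = 3² = 9)
k = 1/36 (k = 1/(-100 + 136) = 1/36 ≈ 0.027778)
196*((26 + k)*(-203 + q)) + b(8, -1) = 196*((26 + 1/36)*(-203 + 9)) + 2*(-1) = 196*((937/36)*(-194)) - 2 = 196*(-90889/18) - 2 = -8907122/9 - 2 = -8907140/9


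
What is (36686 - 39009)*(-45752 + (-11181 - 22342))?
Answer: 184155825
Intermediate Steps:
(36686 - 39009)*(-45752 + (-11181 - 22342)) = -2323*(-45752 - 33523) = -2323*(-79275) = 184155825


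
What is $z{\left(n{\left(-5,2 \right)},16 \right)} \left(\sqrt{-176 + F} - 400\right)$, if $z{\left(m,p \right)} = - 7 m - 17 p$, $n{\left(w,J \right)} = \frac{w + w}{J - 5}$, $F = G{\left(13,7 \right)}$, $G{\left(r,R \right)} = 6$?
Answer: $\frac{354400}{3} - \frac{886 i \sqrt{170}}{3} \approx 1.1813 \cdot 10^{5} - 3850.7 i$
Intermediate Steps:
$F = 6$
$n{\left(w,J \right)} = \frac{2 w}{-5 + J}$
$z{\left(m,p \right)} = - 17 p - 7 m$
$z{\left(n{\left(-5,2 \right)},16 \right)} \left(\sqrt{-176 + F} - 400\right) = \left(\left(-17\right) 16 - 7 \cdot 2 \left(-5\right) \frac{1}{-5 + 2}\right) \left(\sqrt{-176 + 6} - 400\right) = \left(-272 - 7 \cdot 2 \left(-5\right) \frac{1}{-3}\right) \left(\sqrt{-170} - 400\right) = \left(-272 - 7 \cdot 2 \left(-5\right) \left(- \frac{1}{3}\right)\right) \left(i \sqrt{170} - 400\right) = \left(-272 - \frac{70}{3}\right) \left(-400 + i \sqrt{170}\right) = - \frac{886 \left(-400 + i \sqrt{170}\right)}{3} = \frac{354400}{3} - \frac{886 i \sqrt{170}}{3}$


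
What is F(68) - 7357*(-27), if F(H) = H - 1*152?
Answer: 198555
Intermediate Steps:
F(H) = -152 + H (F(H) = H - 152 = -152 + H)
F(68) - 7357*(-27) = (-152 + 68) - 7357*(-27) = -84 - 1*(-198639) = -84 + 198639 = 198555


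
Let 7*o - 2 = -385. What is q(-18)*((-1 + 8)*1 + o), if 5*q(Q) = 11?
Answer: -3674/35 ≈ -104.97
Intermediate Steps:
o = -383/7 (o = 2/7 + (1/7)*(-385) = 2/7 - 55 = -383/7 ≈ -54.714)
q(Q) = 11/5 (q(Q) = (1/5)*11 = 11/5)
q(-18)*((-1 + 8)*1 + o) = 11*((-1 + 8)*1 - 383/7)/5 = 11*(7*1 - 383/7)/5 = 11*(7 - 383/7)/5 = (11/5)*(-334/7) = -3674/35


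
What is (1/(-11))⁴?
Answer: 1/14641 ≈ 6.8301e-5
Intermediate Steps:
(1/(-11))⁴ = (-1/11)⁴ = 1/14641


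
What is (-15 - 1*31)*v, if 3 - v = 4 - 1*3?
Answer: -92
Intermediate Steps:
v = 2 (v = 3 - (4 - 1*3) = 3 - (4 - 3) = 3 - 1*1 = 3 - 1 = 2)
(-15 - 1*31)*v = (-15 - 1*31)*2 = (-15 - 31)*2 = -46*2 = -92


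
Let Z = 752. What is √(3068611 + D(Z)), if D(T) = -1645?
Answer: 3*√340774 ≈ 1751.3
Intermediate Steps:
√(3068611 + D(Z)) = √(3068611 - 1645) = √3066966 = 3*√340774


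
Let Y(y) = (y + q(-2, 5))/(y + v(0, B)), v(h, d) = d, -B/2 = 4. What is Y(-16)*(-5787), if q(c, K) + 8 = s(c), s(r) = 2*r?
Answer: -13503/2 ≈ -6751.5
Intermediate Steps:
B = -8 (B = -2*4 = -8)
q(c, K) = -8 + 2*c
Y(y) = (-12 + y)/(-8 + y) (Y(y) = (y + (-8 + 2*(-2)))/(y - 8) = (y + (-8 - 4))/(-8 + y) = (y - 12)/(-8 + y) = (-12 + y)/(-8 + y))
Y(-16)*(-5787) = ((-12 - 16)/(-8 - 16))*(-5787) = (-28/(-24))*(-5787) = -1/24*(-28)*(-5787) = (7/6)*(-5787) = -13503/2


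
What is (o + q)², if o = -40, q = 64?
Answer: 576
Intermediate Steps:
(o + q)² = (-40 + 64)² = 24² = 576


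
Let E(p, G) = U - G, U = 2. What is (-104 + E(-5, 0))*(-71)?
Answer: 7242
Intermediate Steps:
E(p, G) = 2 - G
(-104 + E(-5, 0))*(-71) = (-104 + (2 - 1*0))*(-71) = (-104 + (2 + 0))*(-71) = (-104 + 2)*(-71) = -102*(-71) = 7242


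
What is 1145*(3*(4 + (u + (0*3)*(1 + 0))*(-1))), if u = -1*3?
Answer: 24045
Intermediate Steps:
u = -3
1145*(3*(4 + (u + (0*3)*(1 + 0))*(-1))) = 1145*(3*(4 + (-3 + (0*3)*(1 + 0))*(-1))) = 1145*(3*(4 + (-3 + 0*1)*(-1))) = 1145*(3*(4 + (-3 + 0)*(-1))) = 1145*(3*(4 - 3*(-1))) = 1145*(3*(4 + 3)) = 1145*(3*7) = 1145*21 = 24045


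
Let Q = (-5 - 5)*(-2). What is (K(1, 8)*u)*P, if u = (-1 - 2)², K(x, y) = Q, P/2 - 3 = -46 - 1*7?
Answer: -18000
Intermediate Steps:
Q = 20 (Q = -10*(-2) = 20)
P = -100 (P = 6 + 2*(-46 - 1*7) = 6 + 2*(-46 - 7) = 6 + 2*(-53) = 6 - 106 = -100)
K(x, y) = 20
u = 9 (u = (-3)² = 9)
(K(1, 8)*u)*P = (20*9)*(-100) = 180*(-100) = -18000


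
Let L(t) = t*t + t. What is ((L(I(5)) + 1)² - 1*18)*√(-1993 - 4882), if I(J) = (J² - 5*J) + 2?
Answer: 775*I*√11 ≈ 2570.4*I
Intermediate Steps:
I(J) = 2 + J² - 5*J
L(t) = t + t² (L(t) = t² + t = t + t²)
((L(I(5)) + 1)² - 1*18)*√(-1993 - 4882) = (((2 + 5² - 5*5)*(1 + (2 + 5² - 5*5)) + 1)² - 1*18)*√(-1993 - 4882) = (((2 + 25 - 25)*(1 + (2 + 25 - 25)) + 1)² - 18)*√(-6875) = ((2*(1 + 2) + 1)² - 18)*(25*I*√11) = ((2*3 + 1)² - 18)*(25*I*√11) = ((6 + 1)² - 18)*(25*I*√11) = (7² - 18)*(25*I*√11) = (49 - 18)*(25*I*√11) = 31*(25*I*√11) = 775*I*√11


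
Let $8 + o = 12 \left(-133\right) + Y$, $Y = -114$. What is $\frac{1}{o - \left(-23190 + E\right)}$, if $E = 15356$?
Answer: $\frac{1}{6116} \approx 0.00016351$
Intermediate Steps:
$o = -1718$ ($o = -8 + \left(12 \left(-133\right) - 114\right) = -8 - 1710 = -1718$)
$\frac{1}{o - \left(-23190 + E\right)} = \frac{1}{-1718 + \left(23190 - 15356\right)} = \frac{1}{-1718 + 7834} = \frac{1}{6116}$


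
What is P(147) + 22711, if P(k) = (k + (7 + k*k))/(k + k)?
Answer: 956971/42 ≈ 22785.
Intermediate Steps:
P(k) = (7 + k + k²)/(2*k) (P(k) = (k + (7 + k²))/((2*k)) = (7 + k + k²)*(1/(2*k)) = (7 + k + k²)/(2*k))
P(147) + 22711 = (½)*(7 + 147*(1 + 147))/147 + 22711 = (½)*(1/147)*(7 + 147*148) + 22711 = (½)*(1/147)*(7 + 21756) + 22711 = (½)*(1/147)*21763 + 22711 = 3109/42 + 22711 = 956971/42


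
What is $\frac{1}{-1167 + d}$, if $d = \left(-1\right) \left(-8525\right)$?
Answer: $\frac{1}{7358} \approx 0.00013591$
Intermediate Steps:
$d = 8525$
$\frac{1}{-1167 + d} = \frac{1}{-1167 + 8525} = \frac{1}{7358}$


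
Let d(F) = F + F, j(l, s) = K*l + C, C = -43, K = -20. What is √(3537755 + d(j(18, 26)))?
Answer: √3536949 ≈ 1880.7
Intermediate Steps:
j(l, s) = -43 - 20*l (j(l, s) = -20*l - 43 = -43 - 20*l)
d(F) = 2*F
√(3537755 + d(j(18, 26))) = √(3537755 + 2*(-43 - 20*18)) = √(3537755 + 2*(-43 - 360)) = √(3537755 + 2*(-403)) = √(3537755 - 806) = √3536949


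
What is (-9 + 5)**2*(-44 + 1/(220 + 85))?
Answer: -214704/305 ≈ -703.95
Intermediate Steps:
(-9 + 5)**2*(-44 + 1/(220 + 85)) = (-4)**2*(-44 + 1/305) = 16*(-44 + 1/305) = 16*(-13419/305) = -214704/305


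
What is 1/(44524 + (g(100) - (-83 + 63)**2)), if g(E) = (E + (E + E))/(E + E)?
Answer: 2/88251 ≈ 2.2663e-5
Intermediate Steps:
g(E) = 3/2 (g(E) = (E + 2*E)/((2*E)) = (3*E)*(1/(2*E)) = 3/2)
1/(44524 + (g(100) - (-83 + 63)**2)) = 1/(44524 + (3/2 - (-83 + 63)**2)) = 1/(44524 + (3/2 - 1*(-20)**2)) = 1/(44524 + (3/2 - 1*400)) = 1/(44524 + (3/2 - 400)) = 1/(44524 - 797/2) = 1/(88251/2) = 2/88251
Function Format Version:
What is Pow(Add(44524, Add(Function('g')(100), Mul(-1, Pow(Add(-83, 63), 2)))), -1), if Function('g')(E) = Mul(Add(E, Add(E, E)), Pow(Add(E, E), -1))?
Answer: Rational(2, 88251) ≈ 2.2663e-5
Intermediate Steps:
Function('g')(E) = Rational(3, 2) (Function('g')(E) = Mul(Add(E, Mul(2, E)), Pow(Mul(2, E), -1)) = Mul(Mul(3, E), Mul(Rational(1, 2), Pow(E, -1))) = Rational(3, 2))
Pow(Add(44524, Add(Function('g')(100), Mul(-1, Pow(Add(-83, 63), 2)))), -1) = Pow(Add(44524, Add(Rational(3, 2), Mul(-1, Pow(Add(-83, 63), 2)))), -1) = Pow(Add(44524, Add(Rational(3, 2), Mul(-1, Pow(-20, 2)))), -1) = Pow(Add(44524, Add(Rational(3, 2), Mul(-1, 400))), -1) = Pow(Add(44524, Add(Rational(3, 2), -400)), -1) = Pow(Add(44524, Rational(-797, 2)), -1) = Pow(Rational(88251, 2), -1) = Rational(2, 88251)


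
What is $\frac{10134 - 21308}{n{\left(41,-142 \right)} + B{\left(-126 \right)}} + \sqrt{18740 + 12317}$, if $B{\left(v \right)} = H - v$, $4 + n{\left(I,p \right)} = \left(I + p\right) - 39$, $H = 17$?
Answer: $11174 + \sqrt{31057} \approx 11350.0$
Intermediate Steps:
$n{\left(I,p \right)} = -43 + I + p$ ($n{\left(I,p \right)} = -4 - \left(39 - I - p\right) = -4 + \left(-39 + I + p\right) = -43 + I + p$)
$B{\left(v \right)} = 17 - v$
$\frac{10134 - 21308}{n{\left(41,-142 \right)} + B{\left(-126 \right)}} + \sqrt{18740 + 12317} = \frac{10134 - 21308}{\left(-43 + 41 - 142\right) + \left(17 - -126\right)} + \sqrt{18740 + 12317} = - \frac{11174}{-144 + \left(17 + 126\right)} + \sqrt{31057} = - \frac{11174}{-144 + 143} + \sqrt{31057} = - \frac{11174}{-1} + \sqrt{31057} = \left(-11174\right) \left(-1\right) + \sqrt{31057} = 11174 + \sqrt{31057}$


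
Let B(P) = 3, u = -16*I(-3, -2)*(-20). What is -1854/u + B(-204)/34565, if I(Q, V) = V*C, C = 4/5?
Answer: 32042523/8848640 ≈ 3.6212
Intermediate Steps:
C = 4/5 (C = 4*(1/5) = 4/5 ≈ 0.80000)
I(Q, V) = 4*V/5 (I(Q, V) = V*(4/5) = 4*V/5)
u = -512 (u = -64*(-2)/5*(-20) = -16*(-8/5)*(-20) = (128/5)*(-20) = -512)
-1854/u + B(-204)/34565 = -1854/(-512) + 3/34565 = -1854*(-1/512) + 3*(1/34565) = 927/256 + 3/34565 = 32042523/8848640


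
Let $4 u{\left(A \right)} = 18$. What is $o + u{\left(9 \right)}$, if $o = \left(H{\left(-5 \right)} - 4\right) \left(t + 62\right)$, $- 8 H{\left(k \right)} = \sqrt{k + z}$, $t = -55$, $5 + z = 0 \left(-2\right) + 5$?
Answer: $- \frac{47}{2} - \frac{7 i \sqrt{5}}{8} \approx -23.5 - 1.9566 i$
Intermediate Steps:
$u{\left(A \right)} = \frac{9}{2}$ ($u{\left(A \right)} = \frac{1}{4} \cdot 18 = \frac{9}{2}$)
$z = 0$ ($z = -5 + \left(0 \left(-2\right) + 5\right) = -5 + \left(0 + 5\right) = -5 + 5 = 0$)
$H{\left(k \right)} = - \frac{\sqrt{k}}{8}$ ($H{\left(k \right)} = - \frac{\sqrt{k + 0}}{8} = - \frac{\sqrt{k}}{8}$)
$o = -28 - \frac{7 i \sqrt{5}}{8}$ ($o = \left(- \frac{\sqrt{-5}}{8} - 4\right) \left(-55 + 62\right) = \left(- \frac{i \sqrt{5}}{8} - 4\right) 7 = \left(-4 - \frac{i \sqrt{5}}{8}\right) 7 = -28 - \frac{7 i \sqrt{5}}{8} \approx -28.0 - 1.9566 i$)
$o + u{\left(9 \right)} = \left(-28 - \frac{7 i \sqrt{5}}{8}\right) + \frac{9}{2} = - \frac{47}{2} - \frac{7 i \sqrt{5}}{8}$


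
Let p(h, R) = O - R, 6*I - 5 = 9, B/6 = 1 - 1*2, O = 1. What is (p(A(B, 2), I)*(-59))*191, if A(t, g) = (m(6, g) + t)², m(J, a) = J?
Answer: 45076/3 ≈ 15025.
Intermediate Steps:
B = -6 (B = 6*(1 - 1*2) = 6*(1 - 2) = 6*(-1) = -6)
I = 7/3 (I = ⅚ + (⅙)*9 = ⅚ + 3/2 = 7/3 ≈ 2.3333)
A(t, g) = (6 + t)²
p(h, R) = 1 - R
(p(A(B, 2), I)*(-59))*191 = ((1 - 1*7/3)*(-59))*191 = ((1 - 7/3)*(-59))*191 = -4/3*(-59)*191 = (236/3)*191 = 45076/3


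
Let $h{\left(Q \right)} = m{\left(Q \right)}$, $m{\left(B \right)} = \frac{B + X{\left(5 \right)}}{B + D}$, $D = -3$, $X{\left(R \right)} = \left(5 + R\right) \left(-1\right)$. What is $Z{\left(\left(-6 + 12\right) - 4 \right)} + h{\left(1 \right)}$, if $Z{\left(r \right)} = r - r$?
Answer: $\frac{9}{2} \approx 4.5$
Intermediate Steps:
$X{\left(R \right)} = -5 - R$
$m{\left(B \right)} = \frac{-10 + B}{-3 + B}$ ($m{\left(B \right)} = \frac{B - 10}{B - 3} = \frac{B - 10}{-3 + B} = \frac{-10 + B}{-3 + B}$)
$h{\left(Q \right)} = \frac{-10 + Q}{-3 + Q}$
$Z{\left(r \right)} = 0$
$Z{\left(\left(-6 + 12\right) - 4 \right)} + h{\left(1 \right)} = 0 + \frac{-10 + 1}{-3 + 1} = 0 + \frac{1}{-2} \left(-9\right) = 0 - - \frac{9}{2} = 0 + \frac{9}{2} = \frac{9}{2}$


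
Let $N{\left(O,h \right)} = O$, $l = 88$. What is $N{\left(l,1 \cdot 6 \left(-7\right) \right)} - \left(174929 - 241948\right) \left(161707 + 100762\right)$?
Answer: $17590409999$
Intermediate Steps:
$N{\left(l,1 \cdot 6 \left(-7\right) \right)} - \left(174929 - 241948\right) \left(161707 + 100762\right) = 88 - \left(174929 - 241948\right) \left(161707 + 100762\right) = 88 - \left(-67019\right) 262469 = 88 - -17590409911 = 88 + 17590409911 = 17590409999$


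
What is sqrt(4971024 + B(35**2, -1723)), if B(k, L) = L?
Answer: sqrt(4969301) ≈ 2229.2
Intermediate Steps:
sqrt(4971024 + B(35**2, -1723)) = sqrt(4971024 - 1723) = sqrt(4969301)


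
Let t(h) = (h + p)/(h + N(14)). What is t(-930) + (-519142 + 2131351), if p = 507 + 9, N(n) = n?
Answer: 738391929/458 ≈ 1.6122e+6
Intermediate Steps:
p = 516
t(h) = (516 + h)/(14 + h) (t(h) = (h + 516)/(h + 14) = (516 + h)/(14 + h))
t(-930) + (-519142 + 2131351) = (516 - 930)/(14 - 930) + (-519142 + 2131351) = -414/(-916) + 1612209 = -1/916*(-414) + 1612209 = 207/458 + 1612209 = 738391929/458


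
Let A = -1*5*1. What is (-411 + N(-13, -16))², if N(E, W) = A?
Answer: 173056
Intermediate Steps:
A = -5 (A = -5*1 = -5)
N(E, W) = -5
(-411 + N(-13, -16))² = (-411 - 5)² = (-416)² = 173056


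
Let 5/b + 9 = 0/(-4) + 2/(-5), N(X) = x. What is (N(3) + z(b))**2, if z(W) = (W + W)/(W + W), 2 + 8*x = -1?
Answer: 25/64 ≈ 0.39063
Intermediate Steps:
x = -3/8 (x = -1/4 + (1/8)*(-1) = -1/4 - 1/8 = -3/8 ≈ -0.37500)
N(X) = -3/8
b = -25/47 (b = 5/(-9 + (0/(-4) + 2/(-5))) = 5/(-9 + (0*(-1/4) + 2*(-1/5))) = 5/(-9 + (0 - 2/5)) = 5/(-9 - 2/5) = 5/(-47/5) = 5*(-5/47) = -25/47 ≈ -0.53191)
z(W) = 1 (z(W) = (2*W)/((2*W)) = (2*W)*(1/(2*W)) = 1)
(N(3) + z(b))**2 = (-3/8 + 1)**2 = (5/8)**2 = 25/64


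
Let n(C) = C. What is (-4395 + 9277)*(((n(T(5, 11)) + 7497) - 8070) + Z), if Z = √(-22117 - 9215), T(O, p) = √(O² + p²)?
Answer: -2797386 + 4882*√146 + 9764*I*√7833 ≈ -2.7384e+6 + 8.6416e+5*I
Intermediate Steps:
Z = 2*I*√7833 (Z = √(-31332) = 2*I*√7833 ≈ 177.01*I)
(-4395 + 9277)*(((n(T(5, 11)) + 7497) - 8070) + Z) = (-4395 + 9277)*(((√(5² + 11²) + 7497) - 8070) + 2*I*√7833) = 4882*(((√(25 + 121) + 7497) - 8070) + 2*I*√7833) = 4882*(((√146 + 7497) - 8070) + 2*I*√7833) = 4882*(((7497 + √146) - 8070) + 2*I*√7833) = 4882*((-573 + √146) + 2*I*√7833) = 4882*(-573 + √146 + 2*I*√7833) = -2797386 + 4882*√146 + 9764*I*√7833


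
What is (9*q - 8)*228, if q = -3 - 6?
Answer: -20292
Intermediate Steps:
q = -9
(9*q - 8)*228 = (9*(-9) - 8)*228 = (-81 - 8)*228 = -89*228 = -20292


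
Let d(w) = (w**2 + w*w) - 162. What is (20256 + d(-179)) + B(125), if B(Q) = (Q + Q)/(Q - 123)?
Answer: 84301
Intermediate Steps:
d(w) = -162 + 2*w**2 (d(w) = (w**2 + w**2) - 162 = 2*w**2 - 162 = -162 + 2*w**2)
B(Q) = 2*Q/(-123 + Q) (B(Q) = (2*Q)/(-123 + Q) = 2*Q/(-123 + Q))
(20256 + d(-179)) + B(125) = (20256 + (-162 + 2*(-179)**2)) + 2*125/(-123 + 125) = (20256 + (-162 + 2*32041)) + 2*125/2 = (20256 + (-162 + 64082)) + 2*125*(1/2) = (20256 + 63920) + 125 = 84176 + 125 = 84301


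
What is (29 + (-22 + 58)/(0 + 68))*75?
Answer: 37650/17 ≈ 2214.7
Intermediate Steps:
(29 + (-22 + 58)/(0 + 68))*75 = (29 + 36/68)*75 = (29 + 36*(1/68))*75 = (29 + 9/17)*75 = (502/17)*75 = 37650/17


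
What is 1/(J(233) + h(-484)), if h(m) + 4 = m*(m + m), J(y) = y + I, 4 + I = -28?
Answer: 1/468709 ≈ 2.1335e-6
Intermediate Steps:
I = -32 (I = -4 - 28 = -32)
J(y) = -32 + y (J(y) = y - 32 = -32 + y)
h(m) = -4 + 2*m² (h(m) = -4 + m*(m + m) = -4 + m*(2*m) = -4 + 2*m²)
1/(J(233) + h(-484)) = 1/((-32 + 233) + (-4 + 2*(-484)²)) = 1/(201 + (-4 + 2*234256)) = 1/(201 + (-4 + 468512)) = 1/(201 + 468508) = 1/468709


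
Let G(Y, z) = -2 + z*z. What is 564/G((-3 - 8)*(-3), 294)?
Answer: 282/43217 ≈ 0.0065252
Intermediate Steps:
G(Y, z) = -2 + z**2
564/G((-3 - 8)*(-3), 294) = 564/(-2 + 294**2) = 564/(-2 + 86436) = 564/86434 = 564*(1/86434) = 282/43217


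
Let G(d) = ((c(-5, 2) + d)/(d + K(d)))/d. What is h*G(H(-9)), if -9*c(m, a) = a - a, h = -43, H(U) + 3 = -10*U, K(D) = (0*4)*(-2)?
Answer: -43/87 ≈ -0.49425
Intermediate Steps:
K(D) = 0 (K(D) = 0*(-2) = 0)
H(U) = -3 - 10*U
c(m, a) = 0 (c(m, a) = -(a - a)/9 = -1/9*0 = 0)
G(d) = 1/d (G(d) = ((0 + d)/(d + 0))/d = (d/d)/d = 1/d)
h*G(H(-9)) = -43/(-3 - 10*(-9)) = -43/(-3 + 90) = -43/87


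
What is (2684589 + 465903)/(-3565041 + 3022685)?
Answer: -787623/135589 ≈ -5.8089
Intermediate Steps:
(2684589 + 465903)/(-3565041 + 3022685) = 3150492/(-542356) = 3150492*(-1/542356) = -787623/135589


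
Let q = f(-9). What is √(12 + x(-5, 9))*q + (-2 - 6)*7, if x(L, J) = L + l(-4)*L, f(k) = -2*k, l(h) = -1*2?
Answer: -56 + 18*√17 ≈ 18.216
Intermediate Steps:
l(h) = -2
q = 18 (q = -2*(-9) = 18)
x(L, J) = -L (x(L, J) = L - 2*L = -L)
√(12 + x(-5, 9))*q + (-2 - 6)*7 = √(12 - 1*(-5))*18 + (-2 - 6)*7 = √(12 + 5)*18 - 8*7 = √17*18 - 56 = 18*√17 - 56 = -56 + 18*√17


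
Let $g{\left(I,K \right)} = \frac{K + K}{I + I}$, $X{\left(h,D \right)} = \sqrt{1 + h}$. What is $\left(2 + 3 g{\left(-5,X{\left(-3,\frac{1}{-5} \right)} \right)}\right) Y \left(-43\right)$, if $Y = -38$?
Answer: $3268 - \frac{4902 i \sqrt{2}}{5} \approx 3268.0 - 1386.5 i$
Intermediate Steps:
$g{\left(I,K \right)} = \frac{K}{I}$ ($g{\left(I,K \right)} = \frac{2 K}{2 I} = 2 K \frac{1}{2 I} = \frac{K}{I}$)
$\left(2 + 3 g{\left(-5,X{\left(-3,\frac{1}{-5} \right)} \right)}\right) Y \left(-43\right) = \left(2 + 3 \frac{\sqrt{1 - 3}}{-5}\right) \left(-38\right) \left(-43\right) = \left(2 + 3 \sqrt{-2} \left(- \frac{1}{5}\right)\right) \left(-38\right) \left(-43\right) = \left(2 + 3 i \sqrt{2} \left(- \frac{1}{5}\right)\right) \left(-38\right) \left(-43\right) = \left(2 + 3 \left(- \frac{i \sqrt{2}}{5}\right)\right) \left(-38\right) \left(-43\right) = \left(2 - \frac{3 i \sqrt{2}}{5}\right) \left(-38\right) \left(-43\right) = \left(-76 + \frac{114 i \sqrt{2}}{5}\right) \left(-43\right) = 3268 - \frac{4902 i \sqrt{2}}{5}$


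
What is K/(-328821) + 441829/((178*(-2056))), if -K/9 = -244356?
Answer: -316706981027/40112654576 ≈ -7.8954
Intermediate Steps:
K = 2199204 (K = -9*(-244356) = 2199204)
K/(-328821) + 441829/((178*(-2056))) = 2199204/(-328821) + 441829/((178*(-2056))) = 2199204*(-1/328821) + 441829/(-365968) = -733068/109607 + 441829*(-1/365968) = -733068/109607 - 441829/365968 = -316706981027/40112654576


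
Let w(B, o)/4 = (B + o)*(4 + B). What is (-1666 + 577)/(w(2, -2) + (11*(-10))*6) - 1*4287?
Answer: -85707/20 ≈ -4285.4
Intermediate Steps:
w(B, o) = 4*(4 + B)*(B + o) (w(B, o) = 4*((B + o)*(4 + B)) = 4*((4 + B)*(B + o)) = 4*(4 + B)*(B + o))
(-1666 + 577)/(w(2, -2) + (11*(-10))*6) - 1*4287 = (-1666 + 577)/((4*2² + 16*2 + 16*(-2) + 4*2*(-2)) + (11*(-10))*6) - 1*4287 = -1089/((4*4 + 32 - 32 - 16) - 110*6) - 4287 = -1089/((16 + 32 - 32 - 16) - 660) - 4287 = -1089/(0 - 660) - 4287 = -1089/(-660) - 4287 = -1089*(-1/660) - 4287 = 33/20 - 4287 = -85707/20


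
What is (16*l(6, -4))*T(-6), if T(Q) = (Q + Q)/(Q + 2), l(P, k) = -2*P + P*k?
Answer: -1728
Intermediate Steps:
T(Q) = 2*Q/(2 + Q) (T(Q) = (2*Q)/(2 + Q) = 2*Q/(2 + Q))
(16*l(6, -4))*T(-6) = (16*(6*(-2 - 4)))*(2*(-6)/(2 - 6)) = (16*(6*(-6)))*(2*(-6)/(-4)) = (16*(-36))*(2*(-6)*(-¼)) = -576*3 = -1728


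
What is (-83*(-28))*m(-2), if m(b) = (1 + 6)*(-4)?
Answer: -65072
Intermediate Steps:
m(b) = -28 (m(b) = 7*(-4) = -28)
(-83*(-28))*m(-2) = -83*(-28)*(-28) = 2324*(-28) = -65072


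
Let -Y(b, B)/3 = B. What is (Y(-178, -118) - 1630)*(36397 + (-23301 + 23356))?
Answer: -46512752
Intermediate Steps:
Y(b, B) = -3*B
(Y(-178, -118) - 1630)*(36397 + (-23301 + 23356)) = (-3*(-118) - 1630)*(36397 + (-23301 + 23356)) = (354 - 1630)*(36397 + 55) = -1276*36452 = -46512752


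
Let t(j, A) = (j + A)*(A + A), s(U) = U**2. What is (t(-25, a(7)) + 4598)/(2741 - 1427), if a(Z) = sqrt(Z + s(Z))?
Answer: 785/219 - 50*sqrt(14)/657 ≈ 3.2997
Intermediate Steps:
a(Z) = sqrt(Z + Z**2)
t(j, A) = 2*A*(A + j) (t(j, A) = (A + j)*(2*A) = 2*A*(A + j))
(t(-25, a(7)) + 4598)/(2741 - 1427) = (2*sqrt(7*(1 + 7))*(sqrt(7*(1 + 7)) - 25) + 4598)/(2741 - 1427) = (2*sqrt(7*8)*(sqrt(7*8) - 25) + 4598)/1314 = (2*sqrt(56)*(sqrt(56) - 25) + 4598)*(1/1314) = (2*(2*sqrt(14))*(2*sqrt(14) - 25) + 4598)*(1/1314) = (2*(2*sqrt(14))*(-25 + 2*sqrt(14)) + 4598)*(1/1314) = (4*sqrt(14)*(-25 + 2*sqrt(14)) + 4598)*(1/1314) = (4598 + 4*sqrt(14)*(-25 + 2*sqrt(14)))*(1/1314) = 2299/657 + 2*sqrt(14)*(-25 + 2*sqrt(14))/657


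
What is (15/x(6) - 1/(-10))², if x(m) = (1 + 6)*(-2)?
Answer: 1156/1225 ≈ 0.94367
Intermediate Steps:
x(m) = -14 (x(m) = 7*(-2) = -14)
(15/x(6) - 1/(-10))² = (15/(-14) - 1/(-10))² = (15*(-1/14) - 1*(-⅒))² = (-15/14 + ⅒)² = (-34/35)² = 1156/1225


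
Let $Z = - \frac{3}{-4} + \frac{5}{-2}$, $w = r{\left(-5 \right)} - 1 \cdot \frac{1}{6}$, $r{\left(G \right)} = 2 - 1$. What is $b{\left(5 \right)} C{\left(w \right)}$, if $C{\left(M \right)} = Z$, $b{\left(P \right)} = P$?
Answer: $- \frac{35}{4} \approx -8.75$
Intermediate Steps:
$r{\left(G \right)} = 1$ ($r{\left(G \right)} = 2 - 1 = 1$)
$w = \frac{5}{6}$ ($w = 1 - 1 \cdot \frac{1}{6} = 1 - \frac{1}{6} = \frac{5}{6} \approx 0.83333$)
$Z = - \frac{7}{4}$ ($Z = \left(-3\right) \left(- \frac{1}{4}\right) + 5 \left(- \frac{1}{2}\right) = \frac{3}{4} - \frac{5}{2} = - \frac{7}{4} \approx -1.75$)
$C{\left(M \right)} = - \frac{7}{4}$
$b{\left(5 \right)} C{\left(w \right)} = 5 \left(- \frac{7}{4}\right) = - \frac{35}{4}$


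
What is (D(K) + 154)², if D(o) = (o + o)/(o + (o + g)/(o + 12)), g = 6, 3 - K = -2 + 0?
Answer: 55905529/2304 ≈ 24265.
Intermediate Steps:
K = 5 (K = 3 - (-2 + 0) = 3 - 1*(-2) = 3 + 2 = 5)
D(o) = 2*o/(o + (6 + o)/(12 + o)) (D(o) = (o + o)/(o + (o + 6)/(o + 12)) = (2*o)/(o + (6 + o)/(12 + o)) = 2*o/(o + (6 + o)/(12 + o)))
(D(K) + 154)² = (2*5*(12 + 5)/(6 + 5² + 13*5) + 154)² = (2*5*17/(6 + 25 + 65) + 154)² = (2*5*17/96 + 154)² = (2*5*(1/96)*17 + 154)² = (85/48 + 154)² = (7477/48)² = 55905529/2304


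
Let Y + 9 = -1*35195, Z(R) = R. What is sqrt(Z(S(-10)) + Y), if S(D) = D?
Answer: I*sqrt(35214) ≈ 187.65*I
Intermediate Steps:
Y = -35204 (Y = -9 - 1*35195 = -9 - 35195 = -35204)
sqrt(Z(S(-10)) + Y) = sqrt(-10 - 35204) = sqrt(-35214) = I*sqrt(35214)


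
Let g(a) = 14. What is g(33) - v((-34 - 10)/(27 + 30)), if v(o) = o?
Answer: 842/57 ≈ 14.772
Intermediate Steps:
g(33) - v((-34 - 10)/(27 + 30)) = 14 - (-34 - 10)/(27 + 30) = 14 - (-44)/57 = 14 - 1*(-44/57) = 14 + 44/57 = 842/57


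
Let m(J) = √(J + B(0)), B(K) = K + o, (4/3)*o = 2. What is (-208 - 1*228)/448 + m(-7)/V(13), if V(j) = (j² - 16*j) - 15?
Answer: -109/112 - I*√22/108 ≈ -0.97321 - 0.04343*I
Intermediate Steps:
o = 3/2 (o = (¾)*2 = 3/2 ≈ 1.5000)
B(K) = 3/2 + K (B(K) = K + 3/2 = 3/2 + K)
V(j) = -15 + j² - 16*j
m(J) = √(3/2 + J) (m(J) = √(J + (3/2 + 0)) = √(J + 3/2) = √(3/2 + J))
(-208 - 1*228)/448 + m(-7)/V(13) = (-208 - 1*228)/448 + (√(6 + 4*(-7))/2)/(-15 + 13² - 16*13) = (-208 - 228)*(1/448) + (√(6 - 28)/2)/(-15 + 169 - 208) = -436*1/448 + (√(-22)/2)/(-54) = -109/112 + ((I*√22)/2)*(-1/54) = -109/112 + (I*√22/2)*(-1/54) = -109/112 - I*√22/108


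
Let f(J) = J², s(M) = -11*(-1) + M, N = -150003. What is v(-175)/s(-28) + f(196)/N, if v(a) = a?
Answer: 3656779/364293 ≈ 10.038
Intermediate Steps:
s(M) = 11 + M
v(-175)/s(-28) + f(196)/N = -175/(11 - 28) + 196²/(-150003) = -175/(-17) + 38416*(-1/150003) = -175*(-1/17) - 5488/21429 = 175/17 - 5488/21429 = 3656779/364293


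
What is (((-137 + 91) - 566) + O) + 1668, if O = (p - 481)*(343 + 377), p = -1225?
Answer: -1227264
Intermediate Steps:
O = -1228320 (O = (-1225 - 481)*(343 + 377) = -1706*720 = -1228320)
(((-137 + 91) - 566) + O) + 1668 = (((-137 + 91) - 566) - 1228320) + 1668 = ((-46 - 566) - 1228320) + 1668 = (-612 - 1228320) + 1668 = -1228932 + 1668 = -1227264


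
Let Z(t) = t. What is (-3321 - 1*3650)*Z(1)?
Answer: -6971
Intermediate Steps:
(-3321 - 1*3650)*Z(1) = (-3321 - 1*3650)*1 = (-3321 - 3650)*1 = -6971*1 = -6971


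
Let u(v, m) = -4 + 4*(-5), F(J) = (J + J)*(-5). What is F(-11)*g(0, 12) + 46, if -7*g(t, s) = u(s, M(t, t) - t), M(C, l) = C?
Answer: 2962/7 ≈ 423.14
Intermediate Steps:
F(J) = -10*J (F(J) = (2*J)*(-5) = -10*J)
u(v, m) = -24 (u(v, m) = -4 - 20 = -24)
g(t, s) = 24/7 (g(t, s) = -⅐*(-24) = 24/7)
F(-11)*g(0, 12) + 46 = -10*(-11)*(24/7) + 46 = 110*(24/7) + 46 = 2640/7 + 46 = 2962/7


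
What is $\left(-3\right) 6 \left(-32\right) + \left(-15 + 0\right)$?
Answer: $561$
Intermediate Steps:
$\left(-3\right) 6 \left(-32\right) + \left(-15 + 0\right) = \left(-18\right) \left(-32\right) - 15 = 576 - 15 = 561$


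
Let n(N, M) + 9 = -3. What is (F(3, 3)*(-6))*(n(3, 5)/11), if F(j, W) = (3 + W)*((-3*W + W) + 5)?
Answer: -432/11 ≈ -39.273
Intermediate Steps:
n(N, M) = -12 (n(N, M) = -9 - 3 = -12)
F(j, W) = (3 + W)*(5 - 2*W) (F(j, W) = (3 + W)*(-2*W + 5) = (3 + W)*(5 - 2*W))
(F(3, 3)*(-6))*(n(3, 5)/11) = ((15 - 1*3 - 2*3²)*(-6))*(-12/11) = ((15 - 3 - 2*9)*(-6))*(-12*1/11) = ((15 - 3 - 18)*(-6))*(-12/11) = -6*(-6)*(-12/11) = 36*(-12/11) = -432/11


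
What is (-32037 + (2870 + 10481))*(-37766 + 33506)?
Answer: 79602360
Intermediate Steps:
(-32037 + (2870 + 10481))*(-37766 + 33506) = (-32037 + 13351)*(-4260) = -18686*(-4260) = 79602360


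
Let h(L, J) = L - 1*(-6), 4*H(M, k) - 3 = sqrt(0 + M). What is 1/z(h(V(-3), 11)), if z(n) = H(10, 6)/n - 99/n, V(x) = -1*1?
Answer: -7860/154439 - 20*sqrt(10)/154439 ≈ -0.051303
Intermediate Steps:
V(x) = -1
H(M, k) = 3/4 + sqrt(M)/4 (H(M, k) = 3/4 + sqrt(0 + M)/4 = 3/4 + sqrt(M)/4)
h(L, J) = 6 + L (h(L, J) = L + 6 = 6 + L)
z(n) = -99/n + (3/4 + sqrt(10)/4)/n (z(n) = (3/4 + sqrt(10)/4)/n - 99/n = -99/n + (3/4 + sqrt(10)/4)/n)
1/z(h(V(-3), 11)) = 1/((-393 + sqrt(10))/(4*(6 - 1))) = 1/((1/4)*(-393 + sqrt(10))/5) = 1/((1/4)*(1/5)*(-393 + sqrt(10))) = 1/(-393/20 + sqrt(10)/20)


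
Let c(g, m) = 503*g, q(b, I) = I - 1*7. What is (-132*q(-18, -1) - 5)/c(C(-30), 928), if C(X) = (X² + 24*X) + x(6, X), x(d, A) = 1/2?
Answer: 2102/181583 ≈ 0.011576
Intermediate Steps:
q(b, I) = -7 + I (q(b, I) = I - 7 = -7 + I)
x(d, A) = ½
C(X) = ½ + X² + 24*X (C(X) = (X² + 24*X) + ½ = ½ + X² + 24*X)
(-132*q(-18, -1) - 5)/c(C(-30), 928) = (-132*(-7 - 1) - 5)/((503*(½ + (-30)² + 24*(-30)))) = (-132*(-8) - 5)/((503*(½ + 900 - 720))) = (1056 - 5)/((503*(361/2))) = 1051/(181583/2) = 1051*(2/181583) = 2102/181583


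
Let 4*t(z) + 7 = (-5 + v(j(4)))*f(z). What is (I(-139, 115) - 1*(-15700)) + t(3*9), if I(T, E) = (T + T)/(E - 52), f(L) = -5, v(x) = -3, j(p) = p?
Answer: 3957367/252 ≈ 15704.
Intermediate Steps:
I(T, E) = 2*T/(-52 + E) (I(T, E) = (2*T)/(-52 + E) = 2*T/(-52 + E))
t(z) = 33/4 (t(z) = -7/4 + ((-5 - 3)*(-5))/4 = -7/4 + (-8*(-5))/4 = -7/4 + (¼)*40 = -7/4 + 10 = 33/4)
(I(-139, 115) - 1*(-15700)) + t(3*9) = (2*(-139)/(-52 + 115) - 1*(-15700)) + 33/4 = (2*(-139)/63 + 15700) + 33/4 = (2*(-139)*(1/63) + 15700) + 33/4 = (-278/63 + 15700) + 33/4 = 988822/63 + 33/4 = 3957367/252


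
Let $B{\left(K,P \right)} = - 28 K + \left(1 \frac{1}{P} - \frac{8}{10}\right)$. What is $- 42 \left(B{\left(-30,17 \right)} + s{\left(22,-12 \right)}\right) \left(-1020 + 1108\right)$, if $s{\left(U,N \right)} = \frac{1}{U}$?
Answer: $- \frac{263675832}{85} \approx -3.1021 \cdot 10^{6}$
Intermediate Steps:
$B{\left(K,P \right)} = - \frac{4}{5} + \frac{1}{P} - 28 K$ ($B{\left(K,P \right)} = - 28 K + \left(\frac{1}{P} - \frac{4}{5}\right) = - 28 K - \left(\frac{4}{5} - \frac{1}{P}\right) = - \frac{4}{5} + \frac{1}{P} - 28 K$)
$- 42 \left(B{\left(-30,17 \right)} + s{\left(22,-12 \right)}\right) \left(-1020 + 1108\right) = - 42 \left(\left(- \frac{4}{5} + \frac{1}{17} - -840\right) + \frac{1}{22}\right) \left(-1020 + 1108\right) = - 42 \left(\left(- \frac{4}{5} + \frac{1}{17} + 840\right) + \frac{1}{22}\right) 88 = - 42 \left(\frac{71337}{85} + \frac{1}{22}\right) 88 = - 42 \cdot \frac{1569499}{1870} \cdot 88 = \left(-42\right) \frac{6277996}{85} = - \frac{263675832}{85}$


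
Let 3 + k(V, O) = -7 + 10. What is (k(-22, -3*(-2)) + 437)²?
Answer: 190969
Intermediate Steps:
k(V, O) = 0 (k(V, O) = -3 + (-7 + 10) = -3 + 3 = 0)
(k(-22, -3*(-2)) + 437)² = (0 + 437)² = 437² = 190969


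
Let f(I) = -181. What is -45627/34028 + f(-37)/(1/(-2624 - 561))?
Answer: 19616585953/34028 ≈ 5.7648e+5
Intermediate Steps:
-45627/34028 + f(-37)/(1/(-2624 - 561)) = -45627/34028 - 181/(1/(-2624 - 561)) = -45627*1/34028 - 181/(1/(-3185)) = -45627/34028 - 181/(-1/3185) = -45627/34028 - 181*(-3185) = -45627/34028 + 576485 = 19616585953/34028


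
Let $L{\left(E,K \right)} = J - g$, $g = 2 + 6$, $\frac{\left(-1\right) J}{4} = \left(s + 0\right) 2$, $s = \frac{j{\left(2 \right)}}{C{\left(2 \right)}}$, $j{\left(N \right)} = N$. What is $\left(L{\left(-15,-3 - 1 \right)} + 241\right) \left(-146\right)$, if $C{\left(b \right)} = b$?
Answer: $-32850$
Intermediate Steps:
$s = 1$ ($s = \frac{2}{2} = 2 \cdot \frac{1}{2} = 1$)
$J = -8$ ($J = - 4 \left(1 + 0\right) 2 = - 4 \cdot 1 \cdot 2 = \left(-4\right) 2 = -8$)
$g = 8$
$L{\left(E,K \right)} = -16$ ($L{\left(E,K \right)} = -8 - 8 = -16$)
$\left(L{\left(-15,-3 - 1 \right)} + 241\right) \left(-146\right) = \left(-16 + 241\right) \left(-146\right) = 225 \left(-146\right) = -32850$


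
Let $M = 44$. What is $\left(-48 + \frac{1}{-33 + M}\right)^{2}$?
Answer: $\frac{277729}{121} \approx 2295.3$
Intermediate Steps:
$\left(-48 + \frac{1}{-33 + M}\right)^{2} = \left(-48 + \frac{1}{-33 + 44}\right)^{2} = \left(-48 + \frac{1}{11}\right)^{2} = \left(- \frac{527}{11}\right)^{2} = \frac{277729}{121}$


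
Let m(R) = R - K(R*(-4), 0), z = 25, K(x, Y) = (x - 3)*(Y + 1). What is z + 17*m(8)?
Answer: 756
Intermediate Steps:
K(x, Y) = (1 + Y)*(-3 + x) (K(x, Y) = (-3 + x)*(1 + Y) = (1 + Y)*(-3 + x))
m(R) = 3 + 5*R (m(R) = R - (-3 + R*(-4) - 3*0 + 0*(R*(-4))) = R - (-3 - 4*R + 0 + 0*(-4*R)) = R - (-3 - 4*R + 0 + 0) = R - (-3 - 4*R) = R + (3 + 4*R) = 3 + 5*R)
z + 17*m(8) = 25 + 17*(3 + 5*8) = 25 + 17*(3 + 40) = 25 + 17*43 = 25 + 731 = 756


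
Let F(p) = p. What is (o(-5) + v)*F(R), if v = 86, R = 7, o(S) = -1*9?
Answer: 539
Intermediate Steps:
o(S) = -9
(o(-5) + v)*F(R) = (-9 + 86)*7 = 77*7 = 539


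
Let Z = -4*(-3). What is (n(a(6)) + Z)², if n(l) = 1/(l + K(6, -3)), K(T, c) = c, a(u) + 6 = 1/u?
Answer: 396900/2809 ≈ 141.30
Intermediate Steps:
a(u) = -6 + 1/u
Z = 12
n(l) = 1/(-3 + l) (n(l) = 1/(l - 3) = 1/(-3 + l))
(n(a(6)) + Z)² = (1/(-3 + (-6 + 1/6)) + 12)² = (1/(-3 + (-6 + ⅙)) + 12)² = (1/(-3 - 35/6) + 12)² = (1/(-53/6) + 12)² = (-6/53 + 12)² = (630/53)² = 396900/2809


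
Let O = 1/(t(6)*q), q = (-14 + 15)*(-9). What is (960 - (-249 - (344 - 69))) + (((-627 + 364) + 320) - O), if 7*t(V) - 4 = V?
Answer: 138697/90 ≈ 1541.1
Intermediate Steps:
t(V) = 4/7 + V/7
q = -9 (q = 1*(-9) = -9)
O = -7/90 (O = 1/((4/7 + (1/7)*6)*(-9)) = 1/((4/7 + 6/7)*(-9)) = 1/((10/7)*(-9)) = 1/(-90/7) = -7/90 ≈ -0.077778)
(960 - (-249 - (344 - 69))) + (((-627 + 364) + 320) - O) = (960 - (-249 - (344 - 69))) + (((-627 + 364) + 320) - 1*(-7/90)) = (960 - (-249 - 1*275)) + ((-263 + 320) + 7/90) = (960 - (-249 - 275)) + (57 + 7/90) = (960 - 1*(-524)) + 5137/90 = (960 + 524) + 5137/90 = 1484 + 5137/90 = 138697/90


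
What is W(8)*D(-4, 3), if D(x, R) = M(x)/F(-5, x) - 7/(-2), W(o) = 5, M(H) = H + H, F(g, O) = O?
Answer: 55/2 ≈ 27.500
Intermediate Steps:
M(H) = 2*H
D(x, R) = 11/2 (D(x, R) = (2*x)/x - 7/(-2) = 2 - 7*(-½) = 2 + 7/2 = 11/2)
W(8)*D(-4, 3) = 5*(11/2) = 55/2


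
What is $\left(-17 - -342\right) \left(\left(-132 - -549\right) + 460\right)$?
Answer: $285025$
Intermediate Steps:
$\left(-17 - -342\right) \left(\left(-132 - -549\right) + 460\right) = \left(-17 + 342\right) \left(\left(-132 + 549\right) + 460\right) = 325 \left(417 + 460\right) = 325 \cdot 877 = 285025$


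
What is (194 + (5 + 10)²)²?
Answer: 175561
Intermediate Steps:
(194 + (5 + 10)²)² = (194 + 15²)² = (194 + 225)² = 419² = 175561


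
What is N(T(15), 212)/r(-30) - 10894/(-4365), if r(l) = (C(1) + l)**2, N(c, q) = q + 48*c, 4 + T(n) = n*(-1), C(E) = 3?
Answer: 542914/353565 ≈ 1.5355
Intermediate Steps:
T(n) = -4 - n (T(n) = -4 + n*(-1) = -4 - n)
r(l) = (3 + l)**2
N(T(15), 212)/r(-30) - 10894/(-4365) = (212 + 48*(-4 - 1*15))/((3 - 30)**2) - 10894/(-4365) = (212 + 48*(-4 - 15))/((-27)**2) - 10894*(-1/4365) = (212 + 48*(-19))/729 + 10894/4365 = (212 - 912)*(1/729) + 10894/4365 = -700*1/729 + 10894/4365 = -700/729 + 10894/4365 = 542914/353565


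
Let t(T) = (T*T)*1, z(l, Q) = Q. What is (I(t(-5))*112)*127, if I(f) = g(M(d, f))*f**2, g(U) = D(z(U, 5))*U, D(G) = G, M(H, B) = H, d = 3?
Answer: 133350000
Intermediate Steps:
g(U) = 5*U
t(T) = T**2 (t(T) = T**2*1 = T**2)
I(f) = 15*f**2 (I(f) = (5*3)*f**2 = 15*f**2)
(I(t(-5))*112)*127 = ((15*((-5)**2)**2)*112)*127 = ((15*25**2)*112)*127 = ((15*625)*112)*127 = (9375*112)*127 = 1050000*127 = 133350000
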